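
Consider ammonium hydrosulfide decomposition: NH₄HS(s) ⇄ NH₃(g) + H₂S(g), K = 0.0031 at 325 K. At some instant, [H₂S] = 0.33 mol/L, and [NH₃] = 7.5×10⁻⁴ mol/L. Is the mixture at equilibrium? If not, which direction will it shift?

no; Q < K, reaction proceeds forward

(NH₄HS is a pure solid — omitted from Q.)
Q = [NH₃]·[H₂S] = (7.5×10⁻⁴)·(0.33) = 2.5×10⁻⁴
Q = 2.5×10⁻⁴ < K = 0.0031: net forward reaction.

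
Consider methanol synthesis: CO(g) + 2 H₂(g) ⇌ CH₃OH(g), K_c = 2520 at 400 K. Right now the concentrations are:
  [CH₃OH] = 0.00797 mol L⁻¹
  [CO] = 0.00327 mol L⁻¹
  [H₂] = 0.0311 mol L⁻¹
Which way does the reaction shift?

at equilibrium

Q_c = [CH₃OH] / ([CO]·[H₂]²) = (0.00797) / ((0.00327)·(0.0311)²) = 2520
Q_c = 2520 = K_c, so the system is already at equilibrium.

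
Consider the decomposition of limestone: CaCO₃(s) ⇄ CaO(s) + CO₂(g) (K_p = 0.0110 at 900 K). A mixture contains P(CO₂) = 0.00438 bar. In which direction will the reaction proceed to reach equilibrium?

(CaCO₃, CaO are pure solids — omitted from Q_p.)
Q_p = P(CO₂) = 0.00438
Q_p = 0.00438 < K_p = 0.0110, so the forward reaction proceeds.

toward products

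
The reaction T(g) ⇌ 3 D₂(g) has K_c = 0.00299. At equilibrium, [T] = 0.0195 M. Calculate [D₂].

[D₂] = 0.0388 M

At equilibrium, K_c = [D₂]³ / [T] = 0.00299.
([D₂])³ / (0.0195) = 0.00299
[D₂]³ = 5.83e-5 ⇒ [D₂] = 0.0388 M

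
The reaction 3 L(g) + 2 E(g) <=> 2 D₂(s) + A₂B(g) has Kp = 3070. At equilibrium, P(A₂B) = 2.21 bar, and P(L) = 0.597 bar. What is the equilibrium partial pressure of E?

P(E) = 0.0582 bar

(D₂ is a pure solid — omitted from Kp.)
At equilibrium, Kp = P(A₂B) / (P(L)³·P(E)²) = 3070.
(2.21) / ((0.597)³·(P(E))²) = 3070
P(E)² = 0.00338 ⇒ P(E) = 0.0582 bar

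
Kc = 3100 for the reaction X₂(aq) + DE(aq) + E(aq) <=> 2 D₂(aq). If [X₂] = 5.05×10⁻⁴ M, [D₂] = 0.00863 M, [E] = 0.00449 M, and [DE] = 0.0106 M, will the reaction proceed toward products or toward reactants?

Qc = [D₂]² / ([X₂]·[DE]·[E]) = (0.00863)² / ((5.05×10⁻⁴)·(0.0106)·(0.00449)) = 3100
Qc = 3100 = Kc, so the system is already at equilibrium.

no net change (already at equilibrium)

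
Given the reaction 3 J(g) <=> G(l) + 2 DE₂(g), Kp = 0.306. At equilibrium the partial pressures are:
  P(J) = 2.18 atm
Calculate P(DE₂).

P(DE₂) = 1.78 atm

(G is a pure liquid — omitted from Kp.)
At equilibrium, Kp = P(DE₂)² / P(J)³ = 0.306.
(P(DE₂))² / (2.18)³ = 0.306
P(DE₂)² = 3.17 ⇒ P(DE₂) = 1.78 atm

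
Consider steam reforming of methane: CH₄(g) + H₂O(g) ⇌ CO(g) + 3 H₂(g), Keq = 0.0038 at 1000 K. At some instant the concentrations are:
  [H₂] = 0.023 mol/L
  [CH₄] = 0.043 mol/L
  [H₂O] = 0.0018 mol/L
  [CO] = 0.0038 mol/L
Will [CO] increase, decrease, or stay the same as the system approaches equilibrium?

increase

Q = [CO]·[H₂]³ / ([CH₄]·[H₂O]) = (0.0038)·(0.023)³ / ((0.043)·(0.0018)) = 6.0e-4
Q = 6.0e-4 < Keq = 0.0038: net forward reaction.
CO is a product, so it increases.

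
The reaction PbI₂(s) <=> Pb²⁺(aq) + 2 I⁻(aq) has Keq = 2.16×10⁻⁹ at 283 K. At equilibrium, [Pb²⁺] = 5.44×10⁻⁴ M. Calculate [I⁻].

[I⁻] = 0.00199 M

(PbI₂ is a pure solid — omitted from Keq.)
At equilibrium, Keq = [Pb²⁺]·[I⁻]² = 2.16×10⁻⁹.
(5.44×10⁻⁴)·([I⁻])² = 2.16×10⁻⁹
[I⁻]² = 3.97×10⁻⁶ ⇒ [I⁻] = 0.00199 M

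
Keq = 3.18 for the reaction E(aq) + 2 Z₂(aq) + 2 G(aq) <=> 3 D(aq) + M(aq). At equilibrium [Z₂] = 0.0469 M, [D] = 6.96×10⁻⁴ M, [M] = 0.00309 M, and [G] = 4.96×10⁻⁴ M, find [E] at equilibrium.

[E] = 6.05×10⁻⁴ M

At equilibrium, Keq = [D]³·[M] / ([E]·[Z₂]²·[G]²) = 3.18.
(6.96×10⁻⁴)³·(0.00309) / (([E])·(0.0469)²·(4.96×10⁻⁴)²) = 3.18
[E] = 6.05×10⁻⁴ M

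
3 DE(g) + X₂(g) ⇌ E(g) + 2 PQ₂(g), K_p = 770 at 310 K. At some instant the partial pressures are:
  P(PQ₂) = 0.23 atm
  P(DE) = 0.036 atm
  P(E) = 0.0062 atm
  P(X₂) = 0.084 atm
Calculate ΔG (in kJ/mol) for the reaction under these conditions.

Q_p = P(E)·P(PQ₂)² / (P(DE)³·P(X₂)) = (0.0062)·(0.23)² / ((0.036)³·(0.084)) = 83.7
ΔG = RT ln(Q_p/K_p) = (8.314 J mol⁻¹ K⁻¹)(310 K) × ln(83.7/770)
   = (2.577 kJ/mol)(-2.219) = -5.72 kJ/mol
ΔG < 0, so the forward reaction is spontaneous (proceeds forward).

ΔG = -5.72 kJ/mol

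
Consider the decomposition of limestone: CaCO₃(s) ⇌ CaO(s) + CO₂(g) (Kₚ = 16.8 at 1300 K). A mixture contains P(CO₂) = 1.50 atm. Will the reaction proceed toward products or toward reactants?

(CaCO₃, CaO are pure solids — omitted from Qₚ.)
Qₚ = P(CO₂) = 1.50
Qₚ = 1.50 < Kₚ = 16.8, so the forward reaction proceeds.

in the forward direction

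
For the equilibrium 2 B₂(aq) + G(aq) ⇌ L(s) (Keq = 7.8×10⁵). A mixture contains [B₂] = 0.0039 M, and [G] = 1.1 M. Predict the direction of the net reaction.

(L is a pure solid — omitted from Q.)
Q = 1 / ([B₂]²·[G]) = 1 / ((0.0039)²·(1.1)) = 60000
Q = 60000 < Keq = 7.8×10⁵, so the forward reaction proceeds.

to the right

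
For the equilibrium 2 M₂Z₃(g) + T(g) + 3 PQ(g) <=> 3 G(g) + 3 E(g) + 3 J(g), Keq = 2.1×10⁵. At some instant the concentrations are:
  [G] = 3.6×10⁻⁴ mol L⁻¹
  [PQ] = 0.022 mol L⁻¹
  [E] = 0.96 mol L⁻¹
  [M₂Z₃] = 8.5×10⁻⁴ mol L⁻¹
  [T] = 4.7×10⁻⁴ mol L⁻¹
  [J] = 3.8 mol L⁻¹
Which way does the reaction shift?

in the reverse direction

Q = [G]³·[E]³·[J]³ / ([M₂Z₃]²·[T]·[PQ]³) = (3.6×10⁻⁴)³·(0.96)³·(3.8)³ / ((8.5×10⁻⁴)²·(4.7×10⁻⁴)·(0.022)³) = 6.3×10⁵
Q = 6.3×10⁵ > Keq = 2.1×10⁵, so the reverse reaction proceeds.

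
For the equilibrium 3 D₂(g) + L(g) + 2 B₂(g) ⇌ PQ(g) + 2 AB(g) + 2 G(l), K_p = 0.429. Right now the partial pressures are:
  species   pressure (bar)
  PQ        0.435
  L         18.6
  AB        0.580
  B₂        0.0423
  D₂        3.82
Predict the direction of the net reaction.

in the forward direction

(G is a pure liquid — omitted from Q_p.)
Q_p = P(PQ)·P(AB)² / (P(D₂)³·P(L)·P(B₂)²) = (0.435)·(0.580)² / ((3.82)³·(18.6)·(0.0423)²) = 0.0789
Q_p = 0.0789 < K_p = 0.429, so the forward reaction proceeds.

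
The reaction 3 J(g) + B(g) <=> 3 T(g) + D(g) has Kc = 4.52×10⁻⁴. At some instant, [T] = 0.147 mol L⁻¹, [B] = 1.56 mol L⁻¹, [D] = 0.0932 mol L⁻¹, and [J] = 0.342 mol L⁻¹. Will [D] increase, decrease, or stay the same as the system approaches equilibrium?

Qc = [T]³·[D] / ([J]³·[B]) = (0.147)³·(0.0932) / ((0.342)³·(1.56)) = 0.00474
Qc = 0.00474 > Kc = 4.52×10⁻⁴: net reverse reaction.
D is a product, so it decreases.

decrease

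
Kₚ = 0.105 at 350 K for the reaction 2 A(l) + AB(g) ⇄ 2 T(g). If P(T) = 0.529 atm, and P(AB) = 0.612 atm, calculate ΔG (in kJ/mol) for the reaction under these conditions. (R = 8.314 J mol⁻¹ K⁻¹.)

ΔG = 4.28 kJ/mol

(A is a pure liquid — omitted from Qₚ.)
Qₚ = P(T)² / P(AB) = (0.529)² / (0.612) = 0.457
ΔG = RT ln(Qₚ/Kₚ) = (8.314 J mol⁻¹ K⁻¹)(350 K) × ln(0.457/0.105)
   = (2.910 kJ/mol)(1.471) = 4.28 kJ/mol
ΔG > 0, so the forward reaction is non-spontaneous (proceeds in reverse).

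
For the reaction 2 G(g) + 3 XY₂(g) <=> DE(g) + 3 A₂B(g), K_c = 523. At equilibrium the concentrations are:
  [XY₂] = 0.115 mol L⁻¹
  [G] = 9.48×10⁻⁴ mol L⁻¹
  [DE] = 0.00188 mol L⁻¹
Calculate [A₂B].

At equilibrium, K_c = [DE]·[A₂B]³ / ([G]²·[XY₂]³) = 523.
(0.00188)·([A₂B])³ / ((9.48×10⁻⁴)²·(0.115)³) = 523
[A₂B]³ = 3.80×10⁻⁴ ⇒ [A₂B] = 0.0724 mol L⁻¹

[A₂B] = 0.0724 mol L⁻¹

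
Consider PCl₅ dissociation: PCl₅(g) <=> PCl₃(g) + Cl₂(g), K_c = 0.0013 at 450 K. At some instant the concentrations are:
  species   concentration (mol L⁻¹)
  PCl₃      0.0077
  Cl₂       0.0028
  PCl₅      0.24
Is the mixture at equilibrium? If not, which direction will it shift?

Q_c = [PCl₃]·[Cl₂] / [PCl₅] = (0.0077)·(0.0028) / (0.24) = 9.0×10⁻⁵
Q_c = 9.0×10⁻⁵ < K_c = 0.0013: net forward reaction.

no; Q < K, reaction proceeds forward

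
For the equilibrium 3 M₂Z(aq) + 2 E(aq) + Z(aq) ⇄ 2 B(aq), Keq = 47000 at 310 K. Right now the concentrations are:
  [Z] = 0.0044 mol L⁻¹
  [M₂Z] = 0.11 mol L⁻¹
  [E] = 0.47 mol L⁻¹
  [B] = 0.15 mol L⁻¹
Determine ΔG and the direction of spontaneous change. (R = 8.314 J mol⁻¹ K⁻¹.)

ΔG = -2.56 kJ/mol; the forward reaction is spontaneous

Q = [B]² / ([M₂Z]³·[E]²·[Z]) = (0.15)² / ((0.11)³·(0.47)²·(0.0044)) = 17400
ΔG = RT ln(Q/Keq) = (8.314 J mol⁻¹ K⁻¹)(310 K) × ln(17400/47000)
   = (2.577 kJ/mol)(-0.9937) = -2.56 kJ/mol
ΔG < 0, so the forward reaction is spontaneous (proceeds forward).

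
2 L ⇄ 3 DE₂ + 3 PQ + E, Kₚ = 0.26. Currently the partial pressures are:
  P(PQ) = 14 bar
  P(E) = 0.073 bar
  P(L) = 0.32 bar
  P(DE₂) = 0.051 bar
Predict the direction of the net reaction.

Qₚ = P(DE₂)³·P(PQ)³·P(E) / P(L)² = (0.051)³·(14)³·(0.073) / (0.32)² = 0.26
Qₚ = 0.26 = Kₚ, so the system is already at equilibrium.

at equilibrium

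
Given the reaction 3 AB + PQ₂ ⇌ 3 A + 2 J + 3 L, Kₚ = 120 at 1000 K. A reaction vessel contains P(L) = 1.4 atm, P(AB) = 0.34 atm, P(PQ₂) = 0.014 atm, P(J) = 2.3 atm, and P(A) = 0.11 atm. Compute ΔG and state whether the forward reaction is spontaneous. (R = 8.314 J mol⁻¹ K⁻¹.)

ΔG = -10.2 kJ/mol; the forward reaction is spontaneous

Qₚ = P(A)³·P(J)²·P(L)³ / (P(AB)³·P(PQ₂)) = (0.11)³·(2.3)²·(1.4)³ / ((0.34)³·(0.014)) = 35.1
ΔG = RT ln(Qₚ/Kₚ) = (8.314 J mol⁻¹ K⁻¹)(1000 K) × ln(35.1/120)
   = (8.314 kJ/mol)(-1.229) = -10.2 kJ/mol
ΔG < 0, so the forward reaction is spontaneous (proceeds forward).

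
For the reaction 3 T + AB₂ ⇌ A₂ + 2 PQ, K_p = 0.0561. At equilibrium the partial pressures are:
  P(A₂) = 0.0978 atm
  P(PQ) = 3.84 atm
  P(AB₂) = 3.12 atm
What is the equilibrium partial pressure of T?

At equilibrium, K_p = P(A₂)·P(PQ)² / (P(T)³·P(AB₂)) = 0.0561.
(0.0978)·(3.84)² / ((P(T))³·(3.12)) = 0.0561
P(T)³ = 8.24 ⇒ P(T) = 2.02 atm

P(T) = 2.02 atm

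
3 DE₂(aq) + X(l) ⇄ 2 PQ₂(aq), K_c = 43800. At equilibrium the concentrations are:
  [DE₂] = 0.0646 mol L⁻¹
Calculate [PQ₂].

(X is a pure liquid — omitted from K_c.)
At equilibrium, K_c = [PQ₂]² / [DE₂]³ = 43800.
([PQ₂])² / (0.0646)³ = 43800
[PQ₂]² = 11.8 ⇒ [PQ₂] = 3.44 mol L⁻¹

[PQ₂] = 3.44 mol L⁻¹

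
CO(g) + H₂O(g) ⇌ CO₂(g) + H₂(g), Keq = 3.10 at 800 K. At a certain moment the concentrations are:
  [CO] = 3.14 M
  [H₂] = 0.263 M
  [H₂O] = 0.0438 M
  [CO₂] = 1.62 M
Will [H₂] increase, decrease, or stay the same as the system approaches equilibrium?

stay the same

Q = [CO₂]·[H₂] / ([CO]·[H₂O]) = (1.62)·(0.263) / ((3.14)·(0.0438)) = 3.10
Q = 3.10 = Keq; the system is at equilibrium.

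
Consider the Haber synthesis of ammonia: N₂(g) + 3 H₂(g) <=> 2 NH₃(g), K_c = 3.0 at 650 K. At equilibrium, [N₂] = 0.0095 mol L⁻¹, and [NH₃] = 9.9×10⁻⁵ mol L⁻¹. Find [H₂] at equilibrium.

At equilibrium, K_c = [NH₃]² / ([N₂]·[H₂]³) = 3.0.
(9.9×10⁻⁵)² / ((0.0095)·([H₂])³) = 3.0
[H₂]³ = 3.44×10⁻⁷ ⇒ [H₂] = 0.0070 mol L⁻¹

[H₂] = 0.0070 mol L⁻¹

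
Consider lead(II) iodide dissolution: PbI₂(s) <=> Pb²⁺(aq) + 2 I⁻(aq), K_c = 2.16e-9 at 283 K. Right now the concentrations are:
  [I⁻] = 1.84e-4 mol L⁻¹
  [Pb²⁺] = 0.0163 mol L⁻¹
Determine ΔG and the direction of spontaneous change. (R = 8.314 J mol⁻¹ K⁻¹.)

ΔG = -3.21 kJ/mol; the forward reaction is spontaneous

(PbI₂ is a pure solid — omitted from Q_c.)
Q_c = [Pb²⁺]·[I⁻]² = (0.0163)·(1.84e-4)² = 5.52e-10
ΔG = RT ln(Q_c/K_c) = (8.314 J mol⁻¹ K⁻¹)(283 K) × ln(5.52e-10/2.16e-9)
   = (2.353 kJ/mol)(-1.364) = -3.21 kJ/mol
ΔG < 0, so the forward reaction is spontaneous (proceeds forward).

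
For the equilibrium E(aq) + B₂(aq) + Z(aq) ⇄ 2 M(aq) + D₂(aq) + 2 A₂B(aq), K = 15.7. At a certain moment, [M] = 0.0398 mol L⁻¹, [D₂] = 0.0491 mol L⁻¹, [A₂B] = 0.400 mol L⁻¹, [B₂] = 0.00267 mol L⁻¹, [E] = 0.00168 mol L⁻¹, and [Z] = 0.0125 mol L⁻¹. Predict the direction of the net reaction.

Q = [M]²·[D₂]·[A₂B]² / ([E]·[B₂]·[Z]) = (0.0398)²·(0.0491)·(0.400)² / ((0.00168)·(0.00267)·(0.0125)) = 222
Q = 222 > K = 15.7, so the reverse reaction proceeds.

reverse (toward reactants)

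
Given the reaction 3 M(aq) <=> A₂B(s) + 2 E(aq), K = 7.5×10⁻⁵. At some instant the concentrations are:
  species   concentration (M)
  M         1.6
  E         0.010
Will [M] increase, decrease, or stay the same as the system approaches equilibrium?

(A₂B is a pure solid — omitted from Q.)
Q = [E]² / [M]³ = (0.010)² / (1.6)³ = 2.4×10⁻⁵
Q = 2.4×10⁻⁵ < K = 7.5×10⁻⁵: net forward reaction.
M is a reactant, so it decreases.

decrease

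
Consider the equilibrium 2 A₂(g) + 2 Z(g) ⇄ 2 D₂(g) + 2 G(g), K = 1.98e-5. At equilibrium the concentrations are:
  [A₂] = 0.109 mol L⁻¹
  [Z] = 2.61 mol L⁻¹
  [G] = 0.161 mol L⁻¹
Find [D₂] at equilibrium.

[D₂] = 0.00786 mol L⁻¹

At equilibrium, K = [D₂]²·[G]² / ([A₂]²·[Z]²) = 1.98e-5.
([D₂])²·(0.161)² / ((0.109)²·(2.61)²) = 1.98e-5
[D₂]² = 6.18e-5 ⇒ [D₂] = 0.00786 mol L⁻¹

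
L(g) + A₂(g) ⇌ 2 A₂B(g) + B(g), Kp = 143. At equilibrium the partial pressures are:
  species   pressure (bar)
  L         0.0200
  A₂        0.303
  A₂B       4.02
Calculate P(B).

At equilibrium, Kp = P(A₂B)²·P(B) / (P(L)·P(A₂)) = 143.
(4.02)²·(P(B)) / ((0.0200)·(0.303)) = 143
P(B) = 0.0536 bar

P(B) = 0.0536 bar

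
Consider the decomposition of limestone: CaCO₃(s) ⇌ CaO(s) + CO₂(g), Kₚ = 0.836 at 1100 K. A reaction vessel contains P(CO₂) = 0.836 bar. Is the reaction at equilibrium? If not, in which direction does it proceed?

(CaCO₃, CaO are pure solids — omitted from Qₚ.)
Qₚ = P(CO₂) = 0.836
Qₚ = 0.836 = Kₚ, so the system is already at equilibrium.

no net change (already at equilibrium)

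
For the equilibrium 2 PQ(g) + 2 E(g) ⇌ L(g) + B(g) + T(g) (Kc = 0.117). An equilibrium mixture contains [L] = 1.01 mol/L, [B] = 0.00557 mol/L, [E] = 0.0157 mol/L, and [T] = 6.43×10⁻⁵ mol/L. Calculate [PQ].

[PQ] = 0.112 mol/L

At equilibrium, Kc = [L]·[B]·[T] / ([PQ]²·[E]²) = 0.117.
(1.01)·(0.00557)·(6.43×10⁻⁵) / (([PQ])²·(0.0157)²) = 0.117
[PQ]² = 0.0125 ⇒ [PQ] = 0.112 mol/L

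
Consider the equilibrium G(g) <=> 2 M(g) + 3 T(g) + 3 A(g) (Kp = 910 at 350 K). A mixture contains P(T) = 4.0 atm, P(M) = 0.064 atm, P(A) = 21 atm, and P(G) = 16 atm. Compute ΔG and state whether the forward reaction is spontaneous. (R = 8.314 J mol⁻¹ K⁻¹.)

Qp = P(M)²·P(T)³·P(A)³ / P(G) = (0.064)²·(4.0)³·(21)³ / (16) = 152
ΔG = RT ln(Qp/Kp) = (8.314 J mol⁻¹ K⁻¹)(350 K) × ln(152/910)
   = (2.910 kJ/mol)(-1.790) = -5.21 kJ/mol
ΔG < 0, so the forward reaction is spontaneous (proceeds forward).

ΔG = -5.21 kJ/mol; the forward reaction is spontaneous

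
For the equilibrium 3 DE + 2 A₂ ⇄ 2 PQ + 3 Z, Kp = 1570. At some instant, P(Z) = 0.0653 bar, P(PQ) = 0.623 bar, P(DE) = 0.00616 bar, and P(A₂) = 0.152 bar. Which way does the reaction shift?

Qp = P(PQ)²·P(Z)³ / (P(DE)³·P(A₂)²) = (0.623)²·(0.0653)³ / ((0.00616)³·(0.152)²) = 20000
Qp = 20000 > Kp = 1570, so the reverse reaction proceeds.

reverse (toward reactants)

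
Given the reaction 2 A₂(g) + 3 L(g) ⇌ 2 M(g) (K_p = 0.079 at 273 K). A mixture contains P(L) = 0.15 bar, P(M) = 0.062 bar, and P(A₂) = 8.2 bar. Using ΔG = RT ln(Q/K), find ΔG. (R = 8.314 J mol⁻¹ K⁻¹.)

ΔG = -3.50 kJ/mol

Q_p = P(M)² / (P(A₂)²·P(L)³) = (0.062)² / ((8.2)²·(0.15)³) = 0.0169
ΔG = RT ln(Q_p/K_p) = (8.314 J mol⁻¹ K⁻¹)(273 K) × ln(0.0169/0.079)
   = (2.270 kJ/mol)(-1.542) = -3.50 kJ/mol
ΔG < 0, so the forward reaction is spontaneous (proceeds forward).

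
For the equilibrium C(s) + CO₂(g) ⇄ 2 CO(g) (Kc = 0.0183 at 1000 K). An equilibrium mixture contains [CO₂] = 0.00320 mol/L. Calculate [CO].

(C is a pure solid — omitted from Kc.)
At equilibrium, Kc = [CO]² / [CO₂] = 0.0183.
([CO])² / (0.00320) = 0.0183
[CO]² = 5.86×10⁻⁵ ⇒ [CO] = 0.00765 mol/L

[CO] = 0.00765 mol/L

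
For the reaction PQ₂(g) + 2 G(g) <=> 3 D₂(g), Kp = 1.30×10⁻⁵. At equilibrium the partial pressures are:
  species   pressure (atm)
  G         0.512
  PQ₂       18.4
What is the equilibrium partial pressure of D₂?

At equilibrium, Kp = P(D₂)³ / (P(PQ₂)·P(G)²) = 1.30×10⁻⁵.
(P(D₂))³ / ((18.4)·(0.512)²) = 1.30×10⁻⁵
P(D₂)³ = 6.27×10⁻⁵ ⇒ P(D₂) = 0.0397 atm

P(D₂) = 0.0397 atm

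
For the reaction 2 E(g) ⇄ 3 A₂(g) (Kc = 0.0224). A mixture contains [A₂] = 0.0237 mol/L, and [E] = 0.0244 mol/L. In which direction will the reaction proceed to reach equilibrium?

Qc = [A₂]³ / [E]² = (0.0237)³ / (0.0244)² = 0.0224
Qc = 0.0224 = Kc, so the system is already at equilibrium.

no net change (already at equilibrium)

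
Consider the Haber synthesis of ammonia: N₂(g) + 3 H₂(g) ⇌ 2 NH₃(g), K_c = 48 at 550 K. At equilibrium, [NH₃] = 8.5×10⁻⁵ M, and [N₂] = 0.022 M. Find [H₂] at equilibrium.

At equilibrium, K_c = [NH₃]² / ([N₂]·[H₂]³) = 48.
(8.5×10⁻⁵)² / ((0.022)·([H₂])³) = 48
[H₂]³ = 6.84×10⁻⁹ ⇒ [H₂] = 0.0019 M

[H₂] = 0.0019 M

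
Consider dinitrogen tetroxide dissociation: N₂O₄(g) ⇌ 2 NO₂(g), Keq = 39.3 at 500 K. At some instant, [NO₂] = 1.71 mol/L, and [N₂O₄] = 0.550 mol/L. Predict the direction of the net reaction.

toward products

Q = [NO₂]² / [N₂O₄] = (1.71)² / (0.550) = 5.32
Q = 5.32 < Keq = 39.3, so the forward reaction proceeds.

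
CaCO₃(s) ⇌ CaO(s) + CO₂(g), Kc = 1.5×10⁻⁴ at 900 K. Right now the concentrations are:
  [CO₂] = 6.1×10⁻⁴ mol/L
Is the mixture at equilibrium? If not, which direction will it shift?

(CaCO₃, CaO are pure solids — omitted from Qc.)
Qc = [CO₂] = 6.1×10⁻⁴
Qc = 6.1×10⁻⁴ > Kc = 1.5×10⁻⁴: net reverse reaction.

no; Q > K, reaction proceeds in reverse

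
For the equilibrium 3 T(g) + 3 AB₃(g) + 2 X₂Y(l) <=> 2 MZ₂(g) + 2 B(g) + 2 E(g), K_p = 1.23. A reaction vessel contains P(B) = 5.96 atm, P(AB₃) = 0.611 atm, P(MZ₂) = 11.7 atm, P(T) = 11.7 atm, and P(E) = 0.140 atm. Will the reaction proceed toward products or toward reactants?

(X₂Y is a pure liquid — omitted from Q_p.)
Q_p = P(MZ₂)²·P(B)²·P(E)² / (P(T)³·P(AB₃)³) = (11.7)²·(5.96)²·(0.140)² / ((11.7)³·(0.611)³) = 0.261
Q_p = 0.261 < K_p = 1.23, so the forward reaction proceeds.

forward (toward products)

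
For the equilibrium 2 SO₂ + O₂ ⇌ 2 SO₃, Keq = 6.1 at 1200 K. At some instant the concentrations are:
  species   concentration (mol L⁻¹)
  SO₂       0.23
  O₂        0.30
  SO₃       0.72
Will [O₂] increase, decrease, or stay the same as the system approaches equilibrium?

increase

Q = [SO₃]² / ([SO₂]²·[O₂]) = (0.72)² / ((0.23)²·(0.30)) = 33
Q = 33 > Keq = 6.1: net reverse reaction.
O₂ is a reactant, so it increases.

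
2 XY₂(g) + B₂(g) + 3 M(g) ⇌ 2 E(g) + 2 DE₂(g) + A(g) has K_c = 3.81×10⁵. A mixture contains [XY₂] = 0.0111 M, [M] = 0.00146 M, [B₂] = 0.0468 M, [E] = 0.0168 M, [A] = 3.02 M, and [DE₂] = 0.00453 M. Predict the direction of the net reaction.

Q_c = [E]²·[DE₂]²·[A] / ([XY₂]²·[B₂]·[M]³) = (0.0168)²·(0.00453)²·(3.02) / ((0.0111)²·(0.0468)·(0.00146)³) = 9.75×10⁵
Q_c = 9.75×10⁵ > K_c = 3.81×10⁵, so the reverse reaction proceeds.

toward reactants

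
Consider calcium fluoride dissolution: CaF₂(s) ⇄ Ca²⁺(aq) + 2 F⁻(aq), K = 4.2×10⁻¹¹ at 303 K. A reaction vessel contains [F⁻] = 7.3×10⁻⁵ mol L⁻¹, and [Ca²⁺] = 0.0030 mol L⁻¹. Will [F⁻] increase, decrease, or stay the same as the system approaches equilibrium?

(CaF₂ is a pure solid — omitted from Q.)
Q = [Ca²⁺]·[F⁻]² = (0.0030)·(7.3×10⁻⁵)² = 1.6×10⁻¹¹
Q = 1.6×10⁻¹¹ < K = 4.2×10⁻¹¹: net forward reaction.
F⁻ is a product, so it increases.

increase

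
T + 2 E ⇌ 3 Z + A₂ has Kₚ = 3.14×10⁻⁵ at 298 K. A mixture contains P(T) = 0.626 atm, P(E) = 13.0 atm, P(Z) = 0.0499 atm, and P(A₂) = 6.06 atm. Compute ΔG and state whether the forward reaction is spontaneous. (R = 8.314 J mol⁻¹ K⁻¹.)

Qₚ = P(Z)³·P(A₂) / (P(T)·P(E)²) = (0.0499)³·(6.06) / ((0.626)·(13.0)²) = 7.12×10⁻⁶
ΔG = RT ln(Qₚ/Kₚ) = (8.314 J mol⁻¹ K⁻¹)(298 K) × ln(7.12×10⁻⁶/3.14×10⁻⁵)
   = (2.478 kJ/mol)(-1.484) = -3.68 kJ/mol
ΔG < 0, so the forward reaction is spontaneous (proceeds forward).

ΔG = -3.68 kJ/mol; the forward reaction is spontaneous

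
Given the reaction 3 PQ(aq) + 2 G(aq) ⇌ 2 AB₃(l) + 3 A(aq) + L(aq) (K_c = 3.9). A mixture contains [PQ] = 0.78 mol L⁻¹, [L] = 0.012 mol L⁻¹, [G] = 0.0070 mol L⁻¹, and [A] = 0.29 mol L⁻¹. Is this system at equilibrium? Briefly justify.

(AB₃ is a pure liquid — omitted from Q_c.)
Q_c = [A]³·[L] / ([PQ]³·[G]²) = (0.29)³·(0.012) / ((0.78)³·(0.0070)²) = 13
Q_c = 13 > K_c = 3.9: net reverse reaction.

no; Q > K, reaction proceeds in reverse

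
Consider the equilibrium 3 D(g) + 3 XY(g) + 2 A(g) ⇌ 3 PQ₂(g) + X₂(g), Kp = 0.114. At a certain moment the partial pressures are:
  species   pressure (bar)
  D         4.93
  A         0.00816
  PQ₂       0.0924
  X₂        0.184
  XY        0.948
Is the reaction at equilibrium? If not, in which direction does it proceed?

to the right

Qp = P(PQ₂)³·P(X₂) / (P(D)³·P(XY)³·P(A)²) = (0.0924)³·(0.184) / ((4.93)³·(0.948)³·(0.00816)²) = 0.0214
Qp = 0.0214 < Kp = 0.114, so the forward reaction proceeds.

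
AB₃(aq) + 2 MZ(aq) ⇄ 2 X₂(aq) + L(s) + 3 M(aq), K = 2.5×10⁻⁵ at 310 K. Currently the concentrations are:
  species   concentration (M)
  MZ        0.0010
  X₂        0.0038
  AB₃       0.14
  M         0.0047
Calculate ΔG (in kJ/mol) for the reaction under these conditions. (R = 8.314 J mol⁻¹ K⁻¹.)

ΔG = -2.19 kJ/mol

(L is a pure solid — omitted from Q.)
Q = [X₂]²·[M]³ / ([AB₃]·[MZ]²) = (0.0038)²·(0.0047)³ / ((0.14)·(0.0010)²) = 1.07×10⁻⁵
ΔG = RT ln(Q/K) = (8.314 J mol⁻¹ K⁻¹)(310 K) × ln(1.07×10⁻⁵/2.5×10⁻⁵)
   = (2.577 kJ/mol)(-0.8486) = -2.19 kJ/mol
ΔG < 0, so the forward reaction is spontaneous (proceeds forward).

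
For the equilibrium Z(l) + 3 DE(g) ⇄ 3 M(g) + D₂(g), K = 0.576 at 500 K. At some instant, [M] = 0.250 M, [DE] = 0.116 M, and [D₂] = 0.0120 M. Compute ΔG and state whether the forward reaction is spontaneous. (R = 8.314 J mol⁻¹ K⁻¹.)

(Z is a pure liquid — omitted from Q.)
Q = [M]³·[D₂] / [DE]³ = (0.250)³·(0.0120) / (0.116)³ = 0.120
ΔG = RT ln(Q/K) = (8.314 J mol⁻¹ K⁻¹)(500 K) × ln(0.120/0.576)
   = (4.157 kJ/mol)(-1.569) = -6.52 kJ/mol
ΔG < 0, so the forward reaction is spontaneous (proceeds forward).

ΔG = -6.52 kJ/mol; the forward reaction is spontaneous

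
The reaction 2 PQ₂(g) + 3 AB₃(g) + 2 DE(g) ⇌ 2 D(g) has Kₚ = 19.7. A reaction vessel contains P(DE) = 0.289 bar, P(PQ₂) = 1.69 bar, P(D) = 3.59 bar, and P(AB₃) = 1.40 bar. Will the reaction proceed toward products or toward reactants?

Qₚ = P(D)² / (P(PQ₂)²·P(AB₃)³·P(DE)²) = (3.59)² / ((1.69)²·(1.40)³·(0.289)²) = 19.7
Qₚ = 19.7 = Kₚ, so the system is already at equilibrium.

no net change (already at equilibrium)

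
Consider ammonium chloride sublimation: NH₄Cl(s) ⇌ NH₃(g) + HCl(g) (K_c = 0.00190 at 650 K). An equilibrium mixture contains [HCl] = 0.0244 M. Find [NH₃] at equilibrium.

(NH₄Cl is a pure solid — omitted from K_c.)
At equilibrium, K_c = [NH₃]·[HCl] = 0.00190.
([NH₃])·(0.0244) = 0.00190
[NH₃] = 0.0779 M

[NH₃] = 0.0779 M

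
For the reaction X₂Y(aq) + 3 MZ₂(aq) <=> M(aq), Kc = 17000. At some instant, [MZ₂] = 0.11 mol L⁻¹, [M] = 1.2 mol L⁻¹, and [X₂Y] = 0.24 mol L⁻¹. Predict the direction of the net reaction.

to the right

Qc = [M] / ([X₂Y]·[MZ₂]³) = (1.2) / ((0.24)·(0.11)³) = 3800
Qc = 3800 < Kc = 17000, so the forward reaction proceeds.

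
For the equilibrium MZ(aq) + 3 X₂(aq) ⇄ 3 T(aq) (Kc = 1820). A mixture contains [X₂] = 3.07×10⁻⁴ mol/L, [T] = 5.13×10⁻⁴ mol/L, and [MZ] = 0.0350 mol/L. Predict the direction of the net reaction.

Qc = [T]³ / ([MZ]·[X₂]³) = (5.13×10⁻⁴)³ / ((0.0350)·(3.07×10⁻⁴)³) = 133
Qc = 133 < Kc = 1820, so the forward reaction proceeds.

to the right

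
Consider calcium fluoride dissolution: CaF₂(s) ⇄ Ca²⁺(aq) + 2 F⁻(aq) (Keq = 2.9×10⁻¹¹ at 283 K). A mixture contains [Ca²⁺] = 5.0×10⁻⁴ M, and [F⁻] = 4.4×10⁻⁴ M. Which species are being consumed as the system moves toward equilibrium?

Ca²⁺, F⁻ (products)

(CaF₂ is a pure solid — omitted from Q.)
Q = [Ca²⁺]·[F⁻]² = (5.0×10⁻⁴)·(4.4×10⁻⁴)² = 9.7×10⁻¹¹
Q = 9.7×10⁻¹¹ > Keq = 2.9×10⁻¹¹: net reverse reaction.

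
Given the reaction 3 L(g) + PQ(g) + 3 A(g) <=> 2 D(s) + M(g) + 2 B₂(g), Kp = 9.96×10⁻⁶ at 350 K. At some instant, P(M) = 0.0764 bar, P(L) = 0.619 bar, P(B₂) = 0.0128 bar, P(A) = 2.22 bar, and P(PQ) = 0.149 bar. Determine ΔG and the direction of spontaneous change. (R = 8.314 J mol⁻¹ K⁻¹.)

ΔG = 3.43 kJ/mol; the forward reaction is non-spontaneous

(D is a pure solid — omitted from Qp.)
Qp = P(M)·P(B₂)² / (P(L)³·P(PQ)·P(A)³) = (0.0764)·(0.0128)² / ((0.619)³·(0.149)·(2.22)³) = 3.24×10⁻⁵
ΔG = RT ln(Qp/Kp) = (8.314 J mol⁻¹ K⁻¹)(350 K) × ln(3.24×10⁻⁵/9.96×10⁻⁶)
   = (2.910 kJ/mol)(1.180) = 3.43 kJ/mol
ΔG > 0, so the forward reaction is non-spontaneous (proceeds in reverse).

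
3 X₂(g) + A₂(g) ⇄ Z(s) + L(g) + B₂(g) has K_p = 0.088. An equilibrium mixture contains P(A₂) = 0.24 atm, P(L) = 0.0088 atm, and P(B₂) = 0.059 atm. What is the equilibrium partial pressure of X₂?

P(X₂) = 0.29 atm

(Z is a pure solid — omitted from K_p.)
At equilibrium, K_p = P(L)·P(B₂) / (P(X₂)³·P(A₂)) = 0.088.
(0.0088)·(0.059) / ((P(X₂))³·(0.24)) = 0.088
P(X₂)³ = 0.0246 ⇒ P(X₂) = 0.29 atm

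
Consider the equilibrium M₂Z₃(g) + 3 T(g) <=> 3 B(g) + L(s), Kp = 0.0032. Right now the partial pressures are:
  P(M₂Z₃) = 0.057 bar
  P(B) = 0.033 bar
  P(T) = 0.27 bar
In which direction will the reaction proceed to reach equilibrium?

(L is a pure solid — omitted from Qp.)
Qp = P(B)³ / (P(M₂Z₃)·P(T)³) = (0.033)³ / ((0.057)·(0.27)³) = 0.032
Qp = 0.032 > Kp = 0.0032, so the reverse reaction proceeds.

to the left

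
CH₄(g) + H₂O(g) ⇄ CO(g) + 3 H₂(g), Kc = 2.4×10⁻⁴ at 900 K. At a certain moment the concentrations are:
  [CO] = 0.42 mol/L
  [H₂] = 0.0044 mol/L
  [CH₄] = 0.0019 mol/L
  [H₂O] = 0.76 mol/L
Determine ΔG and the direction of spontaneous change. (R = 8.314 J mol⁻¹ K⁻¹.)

Qc = [CO]·[H₂]³ / ([CH₄]·[H₂O]) = (0.42)·(0.0044)³ / ((0.0019)·(0.76)) = 2.48×10⁻⁵
ΔG = RT ln(Qc/Kc) = (8.314 J mol⁻¹ K⁻¹)(900 K) × ln(2.48×10⁻⁵/2.4×10⁻⁴)
   = (7.483 kJ/mol)(-2.270) = -17.0 kJ/mol
ΔG < 0, so the forward reaction is spontaneous (proceeds forward).

ΔG = -17.0 kJ/mol; the forward reaction is spontaneous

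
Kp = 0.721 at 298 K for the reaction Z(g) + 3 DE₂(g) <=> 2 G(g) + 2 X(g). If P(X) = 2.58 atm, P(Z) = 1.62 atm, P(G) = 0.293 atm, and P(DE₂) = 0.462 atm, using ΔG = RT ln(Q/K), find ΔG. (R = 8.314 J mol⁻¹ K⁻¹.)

Qp = P(G)²·P(X)² / (P(Z)·P(DE₂)³) = (0.293)²·(2.58)² / ((1.62)·(0.462)³) = 3.58
ΔG = RT ln(Qp/Kp) = (8.314 J mol⁻¹ K⁻¹)(298 K) × ln(3.58/0.721)
   = (2.478 kJ/mol)(1.602) = 3.97 kJ/mol
ΔG > 0, so the forward reaction is non-spontaneous (proceeds in reverse).

ΔG = 3.97 kJ/mol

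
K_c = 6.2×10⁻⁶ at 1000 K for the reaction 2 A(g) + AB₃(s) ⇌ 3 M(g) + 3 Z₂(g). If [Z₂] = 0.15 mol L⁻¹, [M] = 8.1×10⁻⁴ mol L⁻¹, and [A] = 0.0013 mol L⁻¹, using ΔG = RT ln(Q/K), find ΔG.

(AB₃ is a pure solid — omitted from Q_c.)
Q_c = [M]³·[Z₂]³ / [A]² = (8.1×10⁻⁴)³·(0.15)³ / (0.0013)² = 1.06×10⁻⁶
ΔG = RT ln(Q_c/K_c) = (8.314 J mol⁻¹ K⁻¹)(1000 K) × ln(1.06×10⁻⁶/6.2×10⁻⁶)
   = (8.314 kJ/mol)(-1.766) = -14.7 kJ/mol
ΔG < 0, so the forward reaction is spontaneous (proceeds forward).

ΔG = -14.7 kJ/mol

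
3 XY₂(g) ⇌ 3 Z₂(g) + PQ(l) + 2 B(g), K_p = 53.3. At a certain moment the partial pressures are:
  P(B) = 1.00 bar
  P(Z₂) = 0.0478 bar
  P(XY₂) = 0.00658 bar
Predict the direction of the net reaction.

toward reactants

(PQ is a pure liquid — omitted from Q_p.)
Q_p = P(Z₂)³·P(B)² / P(XY₂)³ = (0.0478)³·(1.00)² / (0.00658)³ = 383
Q_p = 383 > K_p = 53.3, so the reverse reaction proceeds.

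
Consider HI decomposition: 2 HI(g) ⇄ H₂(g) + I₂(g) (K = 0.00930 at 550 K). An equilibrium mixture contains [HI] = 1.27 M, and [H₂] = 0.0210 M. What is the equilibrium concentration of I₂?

At equilibrium, K = [H₂]·[I₂] / [HI]² = 0.00930.
(0.0210)·([I₂]) / (1.27)² = 0.00930
[I₂] = 0.714 M

[I₂] = 0.714 M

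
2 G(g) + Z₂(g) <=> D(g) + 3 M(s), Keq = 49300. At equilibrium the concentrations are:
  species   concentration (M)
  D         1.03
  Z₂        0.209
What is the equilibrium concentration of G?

(M is a pure solid — omitted from Keq.)
At equilibrium, Keq = [D] / ([G]²·[Z₂]) = 49300.
(1.03) / (([G])²·(0.209)) = 49300
[G]² = 1.00×10⁻⁴ ⇒ [G] = 0.0100 M

[G] = 0.0100 M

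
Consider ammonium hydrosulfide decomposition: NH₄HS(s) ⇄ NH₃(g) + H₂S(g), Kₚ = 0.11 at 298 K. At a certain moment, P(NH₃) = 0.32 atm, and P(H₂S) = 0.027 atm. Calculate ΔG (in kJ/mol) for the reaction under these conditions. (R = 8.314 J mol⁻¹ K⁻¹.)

(NH₄HS is a pure solid — omitted from Qₚ.)
Qₚ = P(NH₃)·P(H₂S) = (0.32)·(0.027) = 0.00864
ΔG = RT ln(Qₚ/Kₚ) = (8.314 J mol⁻¹ K⁻¹)(298 K) × ln(0.00864/0.11)
   = (2.478 kJ/mol)(-2.544) = -6.30 kJ/mol
ΔG < 0, so the forward reaction is spontaneous (proceeds forward).

ΔG = -6.30 kJ/mol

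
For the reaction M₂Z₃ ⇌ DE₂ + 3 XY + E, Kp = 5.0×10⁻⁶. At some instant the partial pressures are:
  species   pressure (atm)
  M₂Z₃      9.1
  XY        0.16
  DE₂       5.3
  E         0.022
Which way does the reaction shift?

Qp = P(DE₂)·P(XY)³·P(E) / P(M₂Z₃) = (5.3)·(0.16)³·(0.022) / (9.1) = 5.2×10⁻⁵
Qp = 5.2×10⁻⁵ > Kp = 5.0×10⁻⁶, so the reverse reaction proceeds.

to the left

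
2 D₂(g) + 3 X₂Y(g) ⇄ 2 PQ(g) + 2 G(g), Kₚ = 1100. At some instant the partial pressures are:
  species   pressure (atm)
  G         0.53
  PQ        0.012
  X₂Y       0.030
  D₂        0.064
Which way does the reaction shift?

in the forward direction

Qₚ = P(PQ)²·P(G)² / (P(D₂)²·P(X₂Y)³) = (0.012)²·(0.53)² / ((0.064)²·(0.030)³) = 370
Qₚ = 370 < Kₚ = 1100, so the forward reaction proceeds.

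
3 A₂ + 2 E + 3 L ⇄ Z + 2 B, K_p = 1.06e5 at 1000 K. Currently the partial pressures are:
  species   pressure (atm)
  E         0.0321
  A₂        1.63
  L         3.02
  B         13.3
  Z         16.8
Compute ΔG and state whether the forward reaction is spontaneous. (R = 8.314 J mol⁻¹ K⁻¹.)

ΔG = -12.3 kJ/mol; the forward reaction is spontaneous

Q_p = P(Z)·P(B)² / (P(A₂)³·P(E)²·P(L)³) = (16.8)·(13.3)² / ((1.63)³·(0.0321)²·(3.02)³) = 24200
ΔG = RT ln(Q_p/K_p) = (8.314 J mol⁻¹ K⁻¹)(1000 K) × ln(24200/1.06e5)
   = (8.314 kJ/mol)(-1.477) = -12.3 kJ/mol
ΔG < 0, so the forward reaction is spontaneous (proceeds forward).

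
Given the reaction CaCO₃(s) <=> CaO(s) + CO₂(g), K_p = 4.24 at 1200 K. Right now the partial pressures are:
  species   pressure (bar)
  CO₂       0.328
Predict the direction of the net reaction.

to the right

(CaCO₃, CaO are pure solids — omitted from Q_p.)
Q_p = P(CO₂) = 0.328
Q_p = 0.328 < K_p = 4.24, so the forward reaction proceeds.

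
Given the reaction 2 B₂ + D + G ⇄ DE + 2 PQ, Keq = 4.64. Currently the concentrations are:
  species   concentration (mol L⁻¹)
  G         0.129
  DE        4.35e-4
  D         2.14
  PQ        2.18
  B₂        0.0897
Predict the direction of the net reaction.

Q = [DE]·[PQ]² / ([B₂]²·[D]·[G]) = (4.35e-4)·(2.18)² / ((0.0897)²·(2.14)·(0.129)) = 0.931
Q = 0.931 < Keq = 4.64, so the forward reaction proceeds.

to the right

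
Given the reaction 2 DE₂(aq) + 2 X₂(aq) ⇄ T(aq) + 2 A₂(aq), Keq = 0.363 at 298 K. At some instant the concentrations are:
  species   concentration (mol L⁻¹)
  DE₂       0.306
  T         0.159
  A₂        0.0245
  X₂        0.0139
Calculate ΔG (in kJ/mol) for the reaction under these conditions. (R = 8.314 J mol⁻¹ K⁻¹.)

ΔG = 6.63 kJ/mol

Q = [T]·[A₂]² / ([DE₂]²·[X₂]²) = (0.159)·(0.0245)² / ((0.306)²·(0.0139)²) = 5.28
ΔG = RT ln(Q/Keq) = (8.314 J mol⁻¹ K⁻¹)(298 K) × ln(5.28/0.363)
   = (2.478 kJ/mol)(2.677) = 6.63 kJ/mol
ΔG > 0, so the forward reaction is non-spontaneous (proceeds in reverse).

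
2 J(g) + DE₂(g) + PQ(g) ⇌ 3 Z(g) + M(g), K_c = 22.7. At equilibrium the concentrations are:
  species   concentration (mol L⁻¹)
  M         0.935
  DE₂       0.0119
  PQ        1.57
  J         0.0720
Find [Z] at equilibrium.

[Z] = 0.133 mol L⁻¹

At equilibrium, K_c = [Z]³·[M] / ([J]²·[DE₂]·[PQ]) = 22.7.
([Z])³·(0.935) / ((0.0720)²·(0.0119)·(1.57)) = 22.7
[Z]³ = 0.00235 ⇒ [Z] = 0.133 mol L⁻¹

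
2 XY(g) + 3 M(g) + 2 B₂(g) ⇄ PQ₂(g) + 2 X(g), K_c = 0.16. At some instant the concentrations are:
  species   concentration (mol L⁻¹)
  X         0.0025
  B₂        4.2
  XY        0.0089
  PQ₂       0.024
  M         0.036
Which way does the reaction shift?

in the reverse direction

Q_c = [PQ₂]·[X]² / ([XY]²·[M]³·[B₂]²) = (0.024)·(0.0025)² / ((0.0089)²·(0.036)³·(4.2)²) = 2.3
Q_c = 2.3 > K_c = 0.16, so the reverse reaction proceeds.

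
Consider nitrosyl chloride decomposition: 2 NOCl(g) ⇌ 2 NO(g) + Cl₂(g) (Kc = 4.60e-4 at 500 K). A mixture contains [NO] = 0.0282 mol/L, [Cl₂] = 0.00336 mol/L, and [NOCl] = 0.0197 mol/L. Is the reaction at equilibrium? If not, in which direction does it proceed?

to the left

Qc = [NO]²·[Cl₂] / [NOCl]² = (0.0282)²·(0.00336) / (0.0197)² = 0.00689
Qc = 0.00689 > Kc = 4.60e-4, so the reverse reaction proceeds.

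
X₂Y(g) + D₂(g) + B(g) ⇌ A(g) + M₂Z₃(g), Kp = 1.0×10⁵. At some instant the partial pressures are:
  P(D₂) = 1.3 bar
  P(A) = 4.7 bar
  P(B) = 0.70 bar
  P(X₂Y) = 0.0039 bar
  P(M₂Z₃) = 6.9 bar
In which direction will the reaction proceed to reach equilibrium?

Qp = P(A)·P(M₂Z₃) / (P(X₂Y)·P(D₂)·P(B)) = (4.7)·(6.9) / ((0.0039)·(1.3)·(0.70)) = 9100
Qp = 9100 < Kp = 1.0×10⁵, so the forward reaction proceeds.

toward products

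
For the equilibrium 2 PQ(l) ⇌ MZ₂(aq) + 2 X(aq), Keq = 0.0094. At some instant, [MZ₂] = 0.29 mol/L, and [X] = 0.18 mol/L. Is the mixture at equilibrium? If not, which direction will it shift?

yes, at equilibrium

(PQ is a pure liquid — omitted from Q.)
Q = [MZ₂]·[X]² = (0.29)·(0.18)² = 0.0094
Q = 0.0094 = Keq; the system is at equilibrium.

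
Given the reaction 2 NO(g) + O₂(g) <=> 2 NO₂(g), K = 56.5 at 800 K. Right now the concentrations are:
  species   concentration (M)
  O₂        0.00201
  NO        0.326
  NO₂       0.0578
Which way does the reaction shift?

Q = [NO₂]² / ([NO]²·[O₂]) = (0.0578)² / ((0.326)²·(0.00201)) = 15.6
Q = 15.6 < K = 56.5, so the forward reaction proceeds.

in the forward direction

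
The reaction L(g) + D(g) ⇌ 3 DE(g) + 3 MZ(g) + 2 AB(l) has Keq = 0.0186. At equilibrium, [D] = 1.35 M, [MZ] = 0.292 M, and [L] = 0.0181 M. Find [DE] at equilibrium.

[DE] = 0.263 M

(AB is a pure liquid — omitted from Keq.)
At equilibrium, Keq = [DE]³·[MZ]³ / ([L]·[D]) = 0.0186.
([DE])³·(0.292)³ / ((0.0181)·(1.35)) = 0.0186
[DE]³ = 0.0183 ⇒ [DE] = 0.263 M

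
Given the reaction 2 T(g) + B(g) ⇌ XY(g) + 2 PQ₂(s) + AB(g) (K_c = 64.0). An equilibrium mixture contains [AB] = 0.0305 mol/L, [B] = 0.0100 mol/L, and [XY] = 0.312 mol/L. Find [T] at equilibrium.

(PQ₂ is a pure solid — omitted from K_c.)
At equilibrium, K_c = [XY]·[AB] / ([T]²·[B]) = 64.0.
(0.312)·(0.0305) / (([T])²·(0.0100)) = 64.0
[T]² = 0.0149 ⇒ [T] = 0.122 mol/L

[T] = 0.122 mol/L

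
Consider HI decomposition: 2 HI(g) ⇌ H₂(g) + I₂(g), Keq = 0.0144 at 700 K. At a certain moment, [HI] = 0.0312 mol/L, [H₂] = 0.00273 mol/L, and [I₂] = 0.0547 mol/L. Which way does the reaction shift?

Q = [H₂]·[I₂] / [HI]² = (0.00273)·(0.0547) / (0.0312)² = 0.153
Q = 0.153 > Keq = 0.0144, so the reverse reaction proceeds.

reverse (toward reactants)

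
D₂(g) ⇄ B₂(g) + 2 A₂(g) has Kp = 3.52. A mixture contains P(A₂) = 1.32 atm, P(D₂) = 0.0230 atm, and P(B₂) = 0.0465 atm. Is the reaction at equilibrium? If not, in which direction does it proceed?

Qp = P(B₂)·P(A₂)² / P(D₂) = (0.0465)·(1.32)² / (0.0230) = 3.52
Qp = 3.52 = Kp, so the system is already at equilibrium.

at equilibrium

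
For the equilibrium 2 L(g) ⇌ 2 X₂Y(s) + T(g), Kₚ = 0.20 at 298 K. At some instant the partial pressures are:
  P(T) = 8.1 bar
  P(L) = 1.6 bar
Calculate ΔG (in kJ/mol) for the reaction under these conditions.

ΔG = 6.84 kJ/mol

(X₂Y is a pure solid — omitted from Qₚ.)
Qₚ = P(T) / P(L)² = (8.1) / (1.6)² = 3.16
ΔG = RT ln(Qₚ/Kₚ) = (8.314 J mol⁻¹ K⁻¹)(298 K) × ln(3.16/0.20)
   = (2.478 kJ/mol)(2.760) = 6.84 kJ/mol
ΔG > 0, so the forward reaction is non-spontaneous (proceeds in reverse).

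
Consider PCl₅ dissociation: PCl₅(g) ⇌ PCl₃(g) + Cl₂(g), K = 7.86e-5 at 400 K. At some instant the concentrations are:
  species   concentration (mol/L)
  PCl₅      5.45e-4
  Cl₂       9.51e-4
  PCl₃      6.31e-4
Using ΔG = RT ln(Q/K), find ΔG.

Q = [PCl₃]·[Cl₂] / [PCl₅] = (6.31e-4)·(9.51e-4) / (5.45e-4) = 0.00110
ΔG = RT ln(Q/K) = (8.314 J mol⁻¹ K⁻¹)(400 K) × ln(0.00110/7.86e-5)
   = (3.326 kJ/mol)(2.639) = 8.78 kJ/mol
ΔG > 0, so the forward reaction is non-spontaneous (proceeds in reverse).

ΔG = 8.78 kJ/mol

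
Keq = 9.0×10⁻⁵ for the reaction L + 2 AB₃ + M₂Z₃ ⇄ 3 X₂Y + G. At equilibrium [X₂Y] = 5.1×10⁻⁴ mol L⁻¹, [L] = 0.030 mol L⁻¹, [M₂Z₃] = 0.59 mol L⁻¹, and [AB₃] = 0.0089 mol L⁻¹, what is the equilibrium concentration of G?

At equilibrium, Keq = [X₂Y]³·[G] / ([L]·[AB₃]²·[M₂Z₃]) = 9.0×10⁻⁵.
(5.1×10⁻⁴)³·([G]) / ((0.030)·(0.0089)²·(0.59)) = 9.0×10⁻⁵
[G] = 0.951 = 0.95 mol L⁻¹

[G] = 0.95 mol L⁻¹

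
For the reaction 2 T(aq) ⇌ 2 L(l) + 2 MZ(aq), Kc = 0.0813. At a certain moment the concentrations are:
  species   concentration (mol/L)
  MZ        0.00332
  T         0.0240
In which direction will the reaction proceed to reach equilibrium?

(L is a pure liquid — omitted from Qc.)
Qc = [MZ]² / [T]² = (0.00332)² / (0.0240)² = 0.0191
Qc = 0.0191 < Kc = 0.0813, so the forward reaction proceeds.

to the right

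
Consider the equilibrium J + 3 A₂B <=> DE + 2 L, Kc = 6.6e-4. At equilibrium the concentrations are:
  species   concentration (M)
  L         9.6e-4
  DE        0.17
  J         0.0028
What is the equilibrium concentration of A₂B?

At equilibrium, Kc = [DE]·[L]² / ([J]·[A₂B]³) = 6.6e-4.
(0.17)·(9.6e-4)² / ((0.0028)·([A₂B])³) = 6.6e-4
[A₂B]³ = 0.0848 ⇒ [A₂B] = 0.44 M

[A₂B] = 0.44 M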